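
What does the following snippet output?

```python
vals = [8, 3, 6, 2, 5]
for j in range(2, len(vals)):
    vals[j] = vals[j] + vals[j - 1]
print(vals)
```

j=2: vals[2] = 6+3 = 9 → [8, 3, 9, 2, 5]
j=3: vals[3] = 2+9 = 11 → [8, 3, 9, 11, 5]
j=4: vals[4] = 5+11 = 16 → [8, 3, 9, 11, 16]

[8, 3, 9, 11, 16]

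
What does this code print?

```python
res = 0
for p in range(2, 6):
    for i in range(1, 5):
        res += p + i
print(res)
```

p=2,i=1: res = 0+3 = 3
p=2,i=2: res = 3+4 = 7
p=2,i=3: res = 7+5 = 12
p=2,i=4: res = 12+6 = 18
p=3,i=1: res = 18+4 = 22
p=3,i=2: res = 22+5 = 27
p=3,i=3: res = 27+6 = 33
p=3,i=4: res = 33+7 = 40
p=4,i=1: res = 40+5 = 45
p=4,i=2: res = 45+6 = 51
p=4,i=3: res = 51+7 = 58
p=4,i=4: res = 58+8 = 66
p=5,i=1: res = 66+6 = 72
p=5,i=2: res = 72+7 = 79
p=5,i=3: res = 79+8 = 87
p=5,i=4: res = 87+9 = 96

96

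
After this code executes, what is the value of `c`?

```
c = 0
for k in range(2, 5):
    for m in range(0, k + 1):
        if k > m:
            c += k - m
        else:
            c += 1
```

k=2,m=0: 2>0, c = 0+2 = 2
k=2,m=1: 2>1, c = 2+1 = 3
k=2,m=2: not 2>2, c = 3+1 = 4
k=3,m=0: 3>0, c = 4+3 = 7
k=3,m=1: 3>1, c = 7+2 = 9
k=3,m=2: 3>2, c = 9+1 = 10
k=3,m=3: not 3>3, c = 10+1 = 11
k=4,m=0: 4>0, c = 11+4 = 15
k=4,m=1: 4>1, c = 15+3 = 18
k=4,m=2: 4>2, c = 18+2 = 20
k=4,m=3: 4>3, c = 20+1 = 21
k=4,m=4: not 4>4, c = 21+1 = 22

22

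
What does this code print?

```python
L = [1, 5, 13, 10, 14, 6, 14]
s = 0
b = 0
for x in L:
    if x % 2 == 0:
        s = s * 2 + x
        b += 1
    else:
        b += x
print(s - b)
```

x=1: not even; b=1
x=5: not even; b=6
x=13: not even; b=19
x=10: even, s = 0*2+10 = 10; b=20
x=14: even, s = 10*2+14 = 34; b=21
x=6: even, s = 34*2+6 = 74; b=22
x=14: even, s = 74*2+14 = 162; b=23
s-b = 162-23 = 139

139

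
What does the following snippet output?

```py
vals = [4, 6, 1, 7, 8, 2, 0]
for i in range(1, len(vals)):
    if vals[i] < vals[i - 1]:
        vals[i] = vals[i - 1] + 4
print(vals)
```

[4, 6, 10, 14, 18, 22, 26]

i=1: 6>=4, unchanged → [4, 6, 1, 7, 8, 2, 0]
i=2: 1<6, vals[2] = 6+4 = 10 → [4, 6, 10, 7, 8, 2, 0]
i=3: 7<10, vals[3] = 10+4 = 14 → [4, 6, 10, 14, 8, 2, 0]
i=4: 8<14, vals[4] = 14+4 = 18 → [4, 6, 10, 14, 18, 2, 0]
i=5: 2<18, vals[5] = 18+4 = 22 → [4, 6, 10, 14, 18, 22, 0]
i=6: 0<22, vals[6] = 22+4 = 26 → [4, 6, 10, 14, 18, 22, 26]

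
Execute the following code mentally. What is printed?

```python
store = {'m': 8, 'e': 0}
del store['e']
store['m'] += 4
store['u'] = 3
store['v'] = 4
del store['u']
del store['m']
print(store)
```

del 'e' → {'m': 8}
store['m'] = 8+4 = 12 → {'m': 12}
store['u'] = 3 → {'m': 12, 'u': 3}
store['v'] = 4 → {'m': 12, 'u': 3, 'v': 4}
del 'u' → {'m': 12, 'v': 4}
del 'm' → {'v': 4}

{'v': 4}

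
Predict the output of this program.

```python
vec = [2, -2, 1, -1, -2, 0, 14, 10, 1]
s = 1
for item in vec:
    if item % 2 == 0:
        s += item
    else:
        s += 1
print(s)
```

26

item=2: even, s = 1+2 = 3
item=-2: even, s = 3+(-2) = 1
item=1: not even, s = 1+1 = 2
item=-1: not even, s = 2+1 = 3
item=-2: even, s = 3+(-2) = 1
item=0: even, s = 1+0 = 1
item=14: even, s = 1+14 = 15
item=10: even, s = 15+10 = 25
item=1: not even, s = 25+1 = 26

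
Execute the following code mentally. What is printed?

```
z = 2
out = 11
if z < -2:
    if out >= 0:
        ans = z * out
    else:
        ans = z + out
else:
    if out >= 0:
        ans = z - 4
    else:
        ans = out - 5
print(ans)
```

-2

z=2, out=11
z < -2 is False; out >= 0 is True
→ ans = z - 4 = -2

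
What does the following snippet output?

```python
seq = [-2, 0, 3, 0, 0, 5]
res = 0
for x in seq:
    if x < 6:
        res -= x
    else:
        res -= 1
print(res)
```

-6

x=-2: <6, res = 0-(-2) = 2
x=0: <6, res = 2-0 = 2
x=3: <6, res = 2-3 = -1
x=0: <6, res = (-1)-0 = -1
x=0: <6, res = (-1)-0 = -1
x=5: <6, res = (-1)-5 = -6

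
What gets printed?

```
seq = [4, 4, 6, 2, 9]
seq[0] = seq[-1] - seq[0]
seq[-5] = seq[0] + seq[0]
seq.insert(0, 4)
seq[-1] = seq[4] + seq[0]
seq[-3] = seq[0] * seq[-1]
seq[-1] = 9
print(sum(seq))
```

53

seq[0] = seq[-1]-seq[0] = 9-4 = 5 → [5, 4, 6, 2, 9]
seq[-5] = seq[0]+seq[0] = 5+5 = 10 → [10, 4, 6, 2, 9]
insert 4 at 0 → [4, 10, 4, 6, 2, 9]
seq[-1] = seq[4]+seq[0] = 2+4 = 6 → [4, 10, 4, 6, 2, 6]
seq[-3] = seq[0]*seq[-1] = 4*6 = 24 → [4, 10, 4, 24, 2, 6]
seq[-1] = 9 → [4, 10, 4, 24, 2, 9]
sum = 53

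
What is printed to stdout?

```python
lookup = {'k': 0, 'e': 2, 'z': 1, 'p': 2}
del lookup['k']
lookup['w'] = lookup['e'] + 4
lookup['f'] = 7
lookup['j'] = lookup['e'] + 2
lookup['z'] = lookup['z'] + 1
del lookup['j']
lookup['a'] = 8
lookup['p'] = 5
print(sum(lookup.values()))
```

del 'k' → {'e': 2, 'z': 1, 'p': 2}
lookup['w'] = lookup['e']+4 = 6 → {'e': 2, 'z': 1, 'p': 2, 'w': 6}
lookup['f'] = 7 → {'e': 2, 'z': 1, 'p': 2, 'w': 6, 'f': 7}
lookup['j'] = lookup['e']+2 = 4 → {'e': 2, 'z': 1, 'p': 2, 'w': 6, 'f': 7, 'j': 4}
lookup['z'] = lookup['z']+1 = 2 → {'e': 2, 'z': 2, 'p': 2, 'w': 6, 'f': 7, 'j': 4}
del 'j' → {'e': 2, 'z': 2, 'p': 2, 'w': 6, 'f': 7}
lookup['a'] = 8 → {'e': 2, 'z': 2, 'p': 2, 'w': 6, 'f': 7, 'a': 8}
lookup['p'] = 5 → {'e': 2, 'z': 2, 'p': 5, 'w': 6, 'f': 7, 'a': 8}
sum of values = 30

30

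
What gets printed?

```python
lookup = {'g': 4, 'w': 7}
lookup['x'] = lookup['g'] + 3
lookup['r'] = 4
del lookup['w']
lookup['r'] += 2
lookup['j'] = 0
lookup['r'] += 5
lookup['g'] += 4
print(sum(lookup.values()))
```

lookup['x'] = lookup['g']+3 = 7 → {'g': 4, 'w': 7, 'x': 7}
lookup['r'] = 4 → {'g': 4, 'w': 7, 'x': 7, 'r': 4}
del 'w' → {'g': 4, 'x': 7, 'r': 4}
lookup['r'] = 4+2 = 6 → {'g': 4, 'x': 7, 'r': 6}
lookup['j'] = 0 → {'g': 4, 'x': 7, 'r': 6, 'j': 0}
lookup['r'] = 6+5 = 11 → {'g': 4, 'x': 7, 'r': 11, 'j': 0}
lookup['g'] = 4+4 = 8 → {'g': 8, 'x': 7, 'r': 11, 'j': 0}
sum of values = 26

26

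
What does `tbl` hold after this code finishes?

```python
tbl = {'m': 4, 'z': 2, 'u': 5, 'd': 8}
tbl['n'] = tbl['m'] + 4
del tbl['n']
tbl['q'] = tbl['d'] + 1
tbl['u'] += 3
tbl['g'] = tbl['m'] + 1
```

tbl['n'] = tbl['m']+4 = 8 → {'m': 4, 'z': 2, 'u': 5, 'd': 8, 'n': 8}
del 'n' → {'m': 4, 'z': 2, 'u': 5, 'd': 8}
tbl['q'] = tbl['d']+1 = 9 → {'m': 4, 'z': 2, 'u': 5, 'd': 8, 'q': 9}
tbl['u'] = 5+3 = 8 → {'m': 4, 'z': 2, 'u': 8, 'd': 8, 'q': 9}
tbl['g'] = tbl['m']+1 = 5 → {'m': 4, 'z': 2, 'u': 8, 'd': 8, 'q': 9, 'g': 5}

{'m': 4, 'z': 2, 'u': 8, 'd': 8, 'q': 9, 'g': 5}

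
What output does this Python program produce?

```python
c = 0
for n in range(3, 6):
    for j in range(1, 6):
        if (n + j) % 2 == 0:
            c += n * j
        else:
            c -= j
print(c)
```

75

n=3,j=1: even sum, c = 0+3 = 3
n=3,j=2: odd sum, c = 3-2 = 1
n=3,j=3: even sum, c = 1+9 = 10
n=3,j=4: odd sum, c = 10-4 = 6
n=3,j=5: even sum, c = 6+15 = 21
n=4,j=1: odd sum, c = 21-1 = 20
n=4,j=2: even sum, c = 20+8 = 28
n=4,j=3: odd sum, c = 28-3 = 25
n=4,j=4: even sum, c = 25+16 = 41
n=4,j=5: odd sum, c = 41-5 = 36
n=5,j=1: even sum, c = 36+5 = 41
n=5,j=2: odd sum, c = 41-2 = 39
n=5,j=3: even sum, c = 39+15 = 54
n=5,j=4: odd sum, c = 54-4 = 50
n=5,j=5: even sum, c = 50+25 = 75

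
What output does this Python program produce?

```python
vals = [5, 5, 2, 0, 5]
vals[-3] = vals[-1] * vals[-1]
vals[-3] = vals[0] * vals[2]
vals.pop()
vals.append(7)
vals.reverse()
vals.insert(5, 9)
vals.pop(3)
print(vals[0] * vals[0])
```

49

vals[-3] = vals[-1]*vals[-1] = 5*5 = 25 → [5, 5, 25, 0, 5]
vals[-3] = vals[0]*vals[2] = 5*25 = 125 → [5, 5, 125, 0, 5]
pop() removes 5 → [5, 5, 125, 0]
append 7 → [5, 5, 125, 0, 7]
reverse → [7, 0, 125, 5, 5]
insert 9 at 5 → [7, 0, 125, 5, 5, 9]
pop(3) removes 5 → [7, 0, 125, 5, 9]
vals[0]*vals[0] = 7*7 = 49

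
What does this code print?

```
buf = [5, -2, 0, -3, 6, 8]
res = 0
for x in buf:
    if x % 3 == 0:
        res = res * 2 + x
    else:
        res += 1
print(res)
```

17

x=5: not %3==0, res = 0+1 = 1
x=-2: not %3==0, res = 1+1 = 2
x=0: %3==0, res = 2*2+0 = 4
x=-3: %3==0, res = 4*2+(-3) = 5
x=6: %3==0, res = 5*2+6 = 16
x=8: not %3==0, res = 16+1 = 17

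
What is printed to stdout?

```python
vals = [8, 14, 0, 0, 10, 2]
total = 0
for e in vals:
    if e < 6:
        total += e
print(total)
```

e=8: not <6
e=14: not <6
e=0: <6, total = 0+0 = 0
e=0: <6, total = 0+0 = 0
e=10: not <6
e=2: <6, total = 0+2 = 2

2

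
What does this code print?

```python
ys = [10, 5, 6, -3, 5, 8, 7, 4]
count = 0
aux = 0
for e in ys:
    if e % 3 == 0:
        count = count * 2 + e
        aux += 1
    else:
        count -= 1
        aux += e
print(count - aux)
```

-44

e=10: not %3==0, count = 0-1 = -1; aux=10
e=5: not %3==0, count = (-1)-1 = -2; aux=15
e=6: %3==0, count = (-2)*2+6 = 2; aux=16
e=-3: %3==0, count = 2*2+(-3) = 1; aux=17
e=5: not %3==0, count = 1-1 = 0; aux=22
e=8: not %3==0, count = 0-1 = -1; aux=30
e=7: not %3==0, count = (-1)-1 = -2; aux=37
e=4: not %3==0, count = (-2)-1 = -3; aux=41
count-aux = (-3)-41 = -44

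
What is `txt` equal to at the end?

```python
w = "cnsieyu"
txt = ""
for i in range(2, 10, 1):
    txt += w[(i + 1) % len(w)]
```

i=2: add w[3]='i' → 'i'
i=3: add w[4]='e' → 'ie'
i=4: add w[5]='y' → 'iey'
i=5: add w[6]='u' → 'ieyu'
i=6: add w[0]='c' → 'ieyuc'
i=7: add w[1]='n' → 'ieyucn'
i=8: add w[2]='s' → 'ieyucns'
i=9: add w[3]='i' → 'ieyucnsi'

'ieyucnsi'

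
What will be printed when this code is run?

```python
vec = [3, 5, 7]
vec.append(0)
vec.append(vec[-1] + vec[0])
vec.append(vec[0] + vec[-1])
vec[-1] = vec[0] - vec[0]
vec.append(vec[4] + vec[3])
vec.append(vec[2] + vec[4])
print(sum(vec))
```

31

append 0 → [3, 5, 7, 0]
append vec[-1]+vec[0] = 0+3 = 3 → [3, 5, 7, 0, 3]
append vec[0]+vec[-1] = 3+3 = 6 → [3, 5, 7, 0, 3, 6]
vec[-1] = vec[0]-vec[0] = 3-3 = 0 → [3, 5, 7, 0, 3, 0]
append vec[4]+vec[3] = 3+0 = 3 → [3, 5, 7, 0, 3, 0, 3]
append vec[2]+vec[4] = 7+3 = 10 → [3, 5, 7, 0, 3, 0, 3, 10]
sum = 31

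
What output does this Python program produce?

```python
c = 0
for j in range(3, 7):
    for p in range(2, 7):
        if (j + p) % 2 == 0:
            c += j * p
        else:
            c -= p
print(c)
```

144

j=3,p=2: odd sum, c = 0-2 = -2
j=3,p=3: even sum, c = (-2)+9 = 7
j=3,p=4: odd sum, c = 7-4 = 3
j=3,p=5: even sum, c = 3+15 = 18
j=3,p=6: odd sum, c = 18-6 = 12
j=4,p=2: even sum, c = 12+8 = 20
j=4,p=3: odd sum, c = 20-3 = 17
j=4,p=4: even sum, c = 17+16 = 33
j=4,p=5: odd sum, c = 33-5 = 28
j=4,p=6: even sum, c = 28+24 = 52
j=5,p=2: odd sum, c = 52-2 = 50
j=5,p=3: even sum, c = 50+15 = 65
j=5,p=4: odd sum, c = 65-4 = 61
j=5,p=5: even sum, c = 61+25 = 86
j=5,p=6: odd sum, c = 86-6 = 80
j=6,p=2: even sum, c = 80+12 = 92
j=6,p=3: odd sum, c = 92-3 = 89
j=6,p=4: even sum, c = 89+24 = 113
j=6,p=5: odd sum, c = 113-5 = 108
j=6,p=6: even sum, c = 108+36 = 144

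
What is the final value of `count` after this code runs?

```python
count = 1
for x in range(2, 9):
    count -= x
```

x=2: count = 1-2 = -1
x=3: count = (-1)-3 = -4
x=4: count = (-4)-4 = -8
x=5: count = (-8)-5 = -13
x=6: count = (-13)-6 = -19
x=7: count = (-19)-7 = -26
x=8: count = (-26)-8 = -34

-34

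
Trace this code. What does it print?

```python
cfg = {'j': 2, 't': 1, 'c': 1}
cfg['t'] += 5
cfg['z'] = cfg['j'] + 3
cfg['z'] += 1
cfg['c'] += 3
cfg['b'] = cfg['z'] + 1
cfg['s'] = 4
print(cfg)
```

{'j': 2, 't': 6, 'c': 4, 'z': 6, 'b': 7, 's': 4}

cfg['t'] = 1+5 = 6 → {'j': 2, 't': 6, 'c': 1}
cfg['z'] = cfg['j']+3 = 5 → {'j': 2, 't': 6, 'c': 1, 'z': 5}
cfg['z'] = 5+1 = 6 → {'j': 2, 't': 6, 'c': 1, 'z': 6}
cfg['c'] = 1+3 = 4 → {'j': 2, 't': 6, 'c': 4, 'z': 6}
cfg['b'] = cfg['z']+1 = 7 → {'j': 2, 't': 6, 'c': 4, 'z': 6, 'b': 7}
cfg['s'] = 4 → {'j': 2, 't': 6, 'c': 4, 'z': 6, 'b': 7, 's': 4}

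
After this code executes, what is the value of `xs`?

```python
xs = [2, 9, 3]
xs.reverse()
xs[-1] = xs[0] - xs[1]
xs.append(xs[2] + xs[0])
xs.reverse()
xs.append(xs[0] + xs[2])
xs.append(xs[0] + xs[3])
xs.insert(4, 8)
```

[-3, -6, 9, 3, 8, 6, 0]

reverse → [3, 9, 2]
xs[-1] = xs[0]-xs[1] = 3-9 = -6 → [3, 9, -6]
append xs[2]+xs[0] = (-6)+3 = -3 → [3, 9, -6, -3]
reverse → [-3, -6, 9, 3]
append xs[0]+xs[2] = (-3)+9 = 6 → [-3, -6, 9, 3, 6]
append xs[0]+xs[3] = (-3)+3 = 0 → [-3, -6, 9, 3, 6, 0]
insert 8 at 4 → [-3, -6, 9, 3, 8, 6, 0]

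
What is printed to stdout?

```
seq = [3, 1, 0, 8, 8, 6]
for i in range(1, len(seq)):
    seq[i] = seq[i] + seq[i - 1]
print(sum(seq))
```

i=1: seq[1] = 1+3 = 4 → [3, 4, 0, 8, 8, 6]
i=2: seq[2] = 0+4 = 4 → [3, 4, 4, 8, 8, 6]
i=3: seq[3] = 8+4 = 12 → [3, 4, 4, 12, 8, 6]
i=4: seq[4] = 8+12 = 20 → [3, 4, 4, 12, 20, 6]
i=5: seq[5] = 6+20 = 26 → [3, 4, 4, 12, 20, 26]
sum = 69

69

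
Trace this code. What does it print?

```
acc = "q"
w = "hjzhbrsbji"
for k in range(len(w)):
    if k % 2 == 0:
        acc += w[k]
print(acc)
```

k=0: add 'h' → 'qh'
k=1: skip
k=2: add 'z' → 'qhz'
k=3: skip
k=4: add 'b' → 'qhzb'
k=5: skip
k=6: add 's' → 'qhzbs'
k=7: skip
k=8: add 'j' → 'qhzbsj'
k=9: skip

qhzbsj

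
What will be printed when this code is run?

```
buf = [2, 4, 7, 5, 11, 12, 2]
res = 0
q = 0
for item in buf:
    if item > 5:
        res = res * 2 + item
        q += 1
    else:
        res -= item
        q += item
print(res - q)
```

-24

item=2: not >5, res = 0-2 = -2; q=2
item=4: not >5, res = (-2)-4 = -6; q=6
item=7: >5, res = (-6)*2+7 = -5; q=7
item=5: not >5, res = (-5)-5 = -10; q=12
item=11: >5, res = (-10)*2+11 = -9; q=13
item=12: >5, res = (-9)*2+12 = -6; q=14
item=2: not >5, res = (-6)-2 = -8; q=16
res-q = (-8)-16 = -24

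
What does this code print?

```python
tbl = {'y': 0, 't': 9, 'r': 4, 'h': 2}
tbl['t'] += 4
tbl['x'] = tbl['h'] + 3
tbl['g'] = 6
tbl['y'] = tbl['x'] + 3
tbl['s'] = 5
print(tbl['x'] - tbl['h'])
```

tbl['t'] = 9+4 = 13 → {'y': 0, 't': 13, 'r': 4, 'h': 2}
tbl['x'] = tbl['h']+3 = 5 → {'y': 0, 't': 13, 'r': 4, 'h': 2, 'x': 5}
tbl['g'] = 6 → {'y': 0, 't': 13, 'r': 4, 'h': 2, 'x': 5, 'g': 6}
tbl['y'] = tbl['x']+3 = 8 → {'y': 8, 't': 13, 'r': 4, 'h': 2, 'x': 5, 'g': 6}
tbl['s'] = 5 → {'y': 8, 't': 13, 'r': 4, 'h': 2, 'x': 5, 'g': 6, 's': 5}
tbl['x']-tbl['h'] = 5-2 = 3

3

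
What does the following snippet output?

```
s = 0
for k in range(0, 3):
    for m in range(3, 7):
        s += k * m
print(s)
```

k=0,m=3: s = 0+0 = 0
k=0,m=4: s = 0+0 = 0
k=0,m=5: s = 0+0 = 0
k=0,m=6: s = 0+0 = 0
k=1,m=3: s = 0+3 = 3
k=1,m=4: s = 3+4 = 7
k=1,m=5: s = 7+5 = 12
k=1,m=6: s = 12+6 = 18
k=2,m=3: s = 18+6 = 24
k=2,m=4: s = 24+8 = 32
k=2,m=5: s = 32+10 = 42
k=2,m=6: s = 42+12 = 54

54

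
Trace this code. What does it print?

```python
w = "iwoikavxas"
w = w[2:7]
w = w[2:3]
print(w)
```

slice [2:7] → 'oikav'
slice [2:3] → 'k'

k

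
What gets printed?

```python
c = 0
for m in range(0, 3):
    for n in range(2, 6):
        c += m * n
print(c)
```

m=0,n=2: c = 0+0 = 0
m=0,n=3: c = 0+0 = 0
m=0,n=4: c = 0+0 = 0
m=0,n=5: c = 0+0 = 0
m=1,n=2: c = 0+2 = 2
m=1,n=3: c = 2+3 = 5
m=1,n=4: c = 5+4 = 9
m=1,n=5: c = 9+5 = 14
m=2,n=2: c = 14+4 = 18
m=2,n=3: c = 18+6 = 24
m=2,n=4: c = 24+8 = 32
m=2,n=5: c = 32+10 = 42

42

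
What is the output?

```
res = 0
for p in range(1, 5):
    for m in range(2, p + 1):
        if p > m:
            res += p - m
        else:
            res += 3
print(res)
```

p=2,m=2: not 2>2, res = 0+3 = 3
p=3,m=2: 3>2, res = 3+1 = 4
p=3,m=3: not 3>3, res = 4+3 = 7
p=4,m=2: 4>2, res = 7+2 = 9
p=4,m=3: 4>3, res = 9+1 = 10
p=4,m=4: not 4>4, res = 10+3 = 13

13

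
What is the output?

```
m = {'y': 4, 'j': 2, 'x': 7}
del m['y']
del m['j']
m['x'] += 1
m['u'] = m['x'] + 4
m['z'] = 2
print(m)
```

del 'y' → {'j': 2, 'x': 7}
del 'j' → {'x': 7}
m['x'] = 7+1 = 8 → {'x': 8}
m['u'] = m['x']+4 = 12 → {'x': 8, 'u': 12}
m['z'] = 2 → {'x': 8, 'u': 12, 'z': 2}

{'x': 8, 'u': 12, 'z': 2}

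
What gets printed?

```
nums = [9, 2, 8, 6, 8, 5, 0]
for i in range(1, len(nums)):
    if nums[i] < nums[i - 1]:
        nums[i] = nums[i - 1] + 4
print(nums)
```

[9, 13, 17, 21, 25, 29, 33]

i=1: 2<9, nums[1] = 9+4 = 13 → [9, 13, 8, 6, 8, 5, 0]
i=2: 8<13, nums[2] = 13+4 = 17 → [9, 13, 17, 6, 8, 5, 0]
i=3: 6<17, nums[3] = 17+4 = 21 → [9, 13, 17, 21, 8, 5, 0]
i=4: 8<21, nums[4] = 21+4 = 25 → [9, 13, 17, 21, 25, 5, 0]
i=5: 5<25, nums[5] = 25+4 = 29 → [9, 13, 17, 21, 25, 29, 0]
i=6: 0<29, nums[6] = 29+4 = 33 → [9, 13, 17, 21, 25, 29, 33]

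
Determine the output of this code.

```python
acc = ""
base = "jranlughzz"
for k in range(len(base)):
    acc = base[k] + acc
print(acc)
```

zzhgulnarj

k=0: prepend 'j' → 'j'
k=1: prepend 'r' → 'rj'
k=2: prepend 'a' → 'arj'
k=3: prepend 'n' → 'narj'
k=4: prepend 'l' → 'lnarj'
k=5: prepend 'u' → 'ulnarj'
k=6: prepend 'g' → 'gulnarj'
k=7: prepend 'h' → 'hgulnarj'
k=8: prepend 'z' → 'zhgulnarj'
k=9: prepend 'z' → 'zzhgulnarj'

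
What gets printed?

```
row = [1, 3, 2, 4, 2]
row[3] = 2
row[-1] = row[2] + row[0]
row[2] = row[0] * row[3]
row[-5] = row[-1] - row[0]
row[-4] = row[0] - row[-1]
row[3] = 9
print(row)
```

row[3] = 2 → [1, 3, 2, 2, 2]
row[-1] = row[2]+row[0] = 2+1 = 3 → [1, 3, 2, 2, 3]
row[2] = row[0]*row[3] = 1*2 = 2 → [1, 3, 2, 2, 3]
row[-5] = row[-1]-row[0] = 3-1 = 2 → [2, 3, 2, 2, 3]
row[-4] = row[0]-row[-1] = 2-3 = -1 → [2, -1, 2, 2, 3]
row[3] = 9 → [2, -1, 2, 9, 3]

[2, -1, 2, 9, 3]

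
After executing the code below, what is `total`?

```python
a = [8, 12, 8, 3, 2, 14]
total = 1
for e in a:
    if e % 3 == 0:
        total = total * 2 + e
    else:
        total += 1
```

39

e=8: not %3==0, total = 1+1 = 2
e=12: %3==0, total = 2*2+12 = 16
e=8: not %3==0, total = 16+1 = 17
e=3: %3==0, total = 17*2+3 = 37
e=2: not %3==0, total = 37+1 = 38
e=14: not %3==0, total = 38+1 = 39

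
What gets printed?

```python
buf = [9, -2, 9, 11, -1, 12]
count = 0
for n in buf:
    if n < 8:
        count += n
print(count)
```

n=9: not <8
n=-2: <8, count = 0+(-2) = -2
n=9: not <8
n=11: not <8
n=-1: <8, count = (-2)+(-1) = -3
n=12: not <8

-3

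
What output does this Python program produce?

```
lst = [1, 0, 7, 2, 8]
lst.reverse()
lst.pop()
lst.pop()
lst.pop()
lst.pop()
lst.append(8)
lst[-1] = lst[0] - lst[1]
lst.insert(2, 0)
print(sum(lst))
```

reverse → [8, 2, 7, 0, 1]
pop() removes 1 → [8, 2, 7, 0]
pop() removes 0 → [8, 2, 7]
pop() removes 7 → [8, 2]
pop() removes 2 → [8]
append 8 → [8, 8]
lst[-1] = lst[0]-lst[1] = 8-8 = 0 → [8, 0]
insert 0 at 2 → [8, 0, 0]
sum = 8

8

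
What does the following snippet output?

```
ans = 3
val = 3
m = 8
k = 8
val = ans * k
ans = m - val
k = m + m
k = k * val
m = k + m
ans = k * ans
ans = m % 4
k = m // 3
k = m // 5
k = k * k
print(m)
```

392

val = 3*8 = 24
ans = 8-24 = -16
k = 8+8 = 16
k = 16*24 = 384
m = 384+8 = 392
ans = 384*(-16) = -6144
ans = 392%4 = 0
k = 392//3 = 130
k = 392//5 = 78
k = 78*78 = 6084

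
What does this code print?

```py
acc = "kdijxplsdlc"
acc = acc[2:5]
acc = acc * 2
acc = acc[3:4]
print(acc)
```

i

slice [2:5] → 'ijx'
repeat ×2 → 'ijxijx'
slice [3:4] → 'i'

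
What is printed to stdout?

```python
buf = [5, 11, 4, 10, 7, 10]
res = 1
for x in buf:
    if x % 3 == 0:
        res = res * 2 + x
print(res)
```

1

x=5: not %3==0
x=11: not %3==0
x=4: not %3==0
x=10: not %3==0
x=7: not %3==0
x=10: not %3==0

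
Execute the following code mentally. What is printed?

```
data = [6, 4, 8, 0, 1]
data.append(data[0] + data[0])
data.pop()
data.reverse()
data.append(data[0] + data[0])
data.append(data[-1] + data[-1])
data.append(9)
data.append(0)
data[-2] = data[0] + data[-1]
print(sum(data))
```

26

append data[0]+data[0] = 6+6 = 12 → [6, 4, 8, 0, 1, 12]
pop() removes 12 → [6, 4, 8, 0, 1]
reverse → [1, 0, 8, 4, 6]
append data[0]+data[0] = 1+1 = 2 → [1, 0, 8, 4, 6, 2]
append data[-1]+data[-1] = 2+2 = 4 → [1, 0, 8, 4, 6, 2, 4]
append 9 → [1, 0, 8, 4, 6, 2, 4, 9]
append 0 → [1, 0, 8, 4, 6, 2, 4, 9, 0]
data[-2] = data[0]+data[-1] = 1+0 = 1 → [1, 0, 8, 4, 6, 2, 4, 1, 0]
sum = 26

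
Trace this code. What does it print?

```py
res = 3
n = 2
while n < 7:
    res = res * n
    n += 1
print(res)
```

2160

n=2: res = 3*2 = 6
n=3: res = 6*3 = 18
n=4: res = 18*4 = 72
n=5: res = 72*5 = 360
n=6: res = 360*6 = 2160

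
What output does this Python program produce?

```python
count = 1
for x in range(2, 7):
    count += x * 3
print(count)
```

x=2: count = 1+2*3 = 7
x=3: count = 7+3*3 = 16
x=4: count = 16+4*3 = 28
x=5: count = 28+5*3 = 43
x=6: count = 43+6*3 = 61

61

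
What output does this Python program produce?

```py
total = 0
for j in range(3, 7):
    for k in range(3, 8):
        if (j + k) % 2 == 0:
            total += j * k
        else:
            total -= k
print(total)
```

j=3,k=3: even sum, total = 0+9 = 9
j=3,k=4: odd sum, total = 9-4 = 5
j=3,k=5: even sum, total = 5+15 = 20
j=3,k=6: odd sum, total = 20-6 = 14
j=3,k=7: even sum, total = 14+21 = 35
j=4,k=3: odd sum, total = 35-3 = 32
j=4,k=4: even sum, total = 32+16 = 48
j=4,k=5: odd sum, total = 48-5 = 43
j=4,k=6: even sum, total = 43+24 = 67
j=4,k=7: odd sum, total = 67-7 = 60
j=5,k=3: even sum, total = 60+15 = 75
j=5,k=4: odd sum, total = 75-4 = 71
j=5,k=5: even sum, total = 71+25 = 96
j=5,k=6: odd sum, total = 96-6 = 90
j=5,k=7: even sum, total = 90+35 = 125
j=6,k=3: odd sum, total = 125-3 = 122
j=6,k=4: even sum, total = 122+24 = 146
j=6,k=5: odd sum, total = 146-5 = 141
j=6,k=6: even sum, total = 141+36 = 177
j=6,k=7: odd sum, total = 177-7 = 170

170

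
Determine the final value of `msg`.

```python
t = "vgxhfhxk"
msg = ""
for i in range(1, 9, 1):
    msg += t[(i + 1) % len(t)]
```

'xhfhxkvg'

i=1: add t[2]='x' → 'x'
i=2: add t[3]='h' → 'xh'
i=3: add t[4]='f' → 'xhf'
i=4: add t[5]='h' → 'xhfh'
i=5: add t[6]='x' → 'xhfhx'
i=6: add t[7]='k' → 'xhfhxk'
i=7: add t[0]='v' → 'xhfhxkv'
i=8: add t[1]='g' → 'xhfhxkvg'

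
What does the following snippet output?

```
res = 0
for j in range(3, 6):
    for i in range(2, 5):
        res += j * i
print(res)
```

j=3,i=2: res = 0+6 = 6
j=3,i=3: res = 6+9 = 15
j=3,i=4: res = 15+12 = 27
j=4,i=2: res = 27+8 = 35
j=4,i=3: res = 35+12 = 47
j=4,i=4: res = 47+16 = 63
j=5,i=2: res = 63+10 = 73
j=5,i=3: res = 73+15 = 88
j=5,i=4: res = 88+20 = 108

108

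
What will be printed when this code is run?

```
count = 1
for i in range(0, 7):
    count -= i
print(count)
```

-20

i=0: count = 1-0 = 1
i=1: count = 1-1 = 0
i=2: count = 0-2 = -2
i=3: count = (-2)-3 = -5
i=4: count = (-5)-4 = -9
i=5: count = (-9)-5 = -14
i=6: count = (-14)-6 = -20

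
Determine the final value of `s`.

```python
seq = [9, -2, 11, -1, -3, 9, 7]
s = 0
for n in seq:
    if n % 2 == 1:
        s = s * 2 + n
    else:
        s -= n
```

533

n=9: odd, s = 0*2+9 = 9
n=-2: not odd, s = 9-(-2) = 11
n=11: odd, s = 11*2+11 = 33
n=-1: odd, s = 33*2+(-1) = 65
n=-3: odd, s = 65*2+(-3) = 127
n=9: odd, s = 127*2+9 = 263
n=7: odd, s = 263*2+7 = 533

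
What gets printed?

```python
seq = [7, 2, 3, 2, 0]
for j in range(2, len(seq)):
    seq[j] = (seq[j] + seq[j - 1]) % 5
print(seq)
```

j=2: seq[2] = (3+2)%5 = 0 → [7, 2, 0, 2, 0]
j=3: seq[3] = (2+0)%5 = 2 → [7, 2, 0, 2, 0]
j=4: seq[4] = (0+2)%5 = 2 → [7, 2, 0, 2, 2]

[7, 2, 0, 2, 2]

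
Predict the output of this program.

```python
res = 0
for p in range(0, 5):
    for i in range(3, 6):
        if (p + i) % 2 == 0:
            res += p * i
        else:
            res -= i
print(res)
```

p=0,i=3: odd sum, res = 0-3 = -3
p=0,i=4: even sum, res = (-3)+0 = -3
p=0,i=5: odd sum, res = (-3)-5 = -8
p=1,i=3: even sum, res = (-8)+3 = -5
p=1,i=4: odd sum, res = (-5)-4 = -9
p=1,i=5: even sum, res = (-9)+5 = -4
p=2,i=3: odd sum, res = (-4)-3 = -7
p=2,i=4: even sum, res = (-7)+8 = 1
p=2,i=5: odd sum, res = 1-5 = -4
p=3,i=3: even sum, res = (-4)+9 = 5
p=3,i=4: odd sum, res = 5-4 = 1
p=3,i=5: even sum, res = 1+15 = 16
p=4,i=3: odd sum, res = 16-3 = 13
p=4,i=4: even sum, res = 13+16 = 29
p=4,i=5: odd sum, res = 29-5 = 24

24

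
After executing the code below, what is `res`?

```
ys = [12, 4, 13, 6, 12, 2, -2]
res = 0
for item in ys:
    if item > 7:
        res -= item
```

-37

item=12: >7, res = 0-12 = -12
item=4: not >7
item=13: >7, res = (-12)-13 = -25
item=6: not >7
item=12: >7, res = (-25)-12 = -37
item=2: not >7
item=-2: not >7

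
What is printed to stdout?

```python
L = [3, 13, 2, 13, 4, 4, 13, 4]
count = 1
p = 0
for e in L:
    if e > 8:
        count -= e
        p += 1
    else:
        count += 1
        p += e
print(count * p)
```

-660

e=3: not >8, count = 1+1 = 2; p=3
e=13: >8, count = 2-13 = -11; p=4
e=2: not >8, count = (-11)+1 = -10; p=6
e=13: >8, count = (-10)-13 = -23; p=7
e=4: not >8, count = (-23)+1 = -22; p=11
e=4: not >8, count = (-22)+1 = -21; p=15
e=13: >8, count = (-21)-13 = -34; p=16
e=4: not >8, count = (-34)+1 = -33; p=20
count*p = (-33)*20 = -660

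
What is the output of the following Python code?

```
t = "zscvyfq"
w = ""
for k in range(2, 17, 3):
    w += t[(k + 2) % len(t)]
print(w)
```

k=2: add t[4]='y' → 'y'
k=5: add t[0]='z' → 'yz'
k=8: add t[3]='v' → 'yzv'
k=11: add t[6]='q' → 'yzvq'
k=14: add t[2]='c' → 'yzvqc'

yzvqc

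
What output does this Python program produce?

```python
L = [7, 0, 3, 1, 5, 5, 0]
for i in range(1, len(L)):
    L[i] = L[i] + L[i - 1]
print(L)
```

[7, 7, 10, 11, 16, 21, 21]

i=1: L[1] = 0+7 = 7 → [7, 7, 3, 1, 5, 5, 0]
i=2: L[2] = 3+7 = 10 → [7, 7, 10, 1, 5, 5, 0]
i=3: L[3] = 1+10 = 11 → [7, 7, 10, 11, 5, 5, 0]
i=4: L[4] = 5+11 = 16 → [7, 7, 10, 11, 16, 5, 0]
i=5: L[5] = 5+16 = 21 → [7, 7, 10, 11, 16, 21, 0]
i=6: L[6] = 0+21 = 21 → [7, 7, 10, 11, 16, 21, 21]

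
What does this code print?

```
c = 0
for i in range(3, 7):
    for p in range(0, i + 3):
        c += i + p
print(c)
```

240

i=3,p=0: c = 0+3 = 3
i=3,p=1: c = 3+4 = 7
i=3,p=2: c = 7+5 = 12
i=3,p=3: c = 12+6 = 18
i=3,p=4: c = 18+7 = 25
i=3,p=5: c = 25+8 = 33
i=4,p=0: c = 33+4 = 37
i=4,p=1: c = 37+5 = 42
i=4,p=2: c = 42+6 = 48
i=4,p=3: c = 48+7 = 55
i=4,p=4: c = 55+8 = 63
i=4,p=5: c = 63+9 = 72
i=4,p=6: c = 72+10 = 82
i=5,p=0: c = 82+5 = 87
i=5,p=1: c = 87+6 = 93
i=5,p=2: c = 93+7 = 100
i=5,p=3: c = 100+8 = 108
i=5,p=4: c = 108+9 = 117
i=5,p=5: c = 117+10 = 127
i=5,p=6: c = 127+11 = 138
i=5,p=7: c = 138+12 = 150
i=6,p=0: c = 150+6 = 156
i=6,p=1: c = 156+7 = 163
i=6,p=2: c = 163+8 = 171
i=6,p=3: c = 171+9 = 180
i=6,p=4: c = 180+10 = 190
i=6,p=5: c = 190+11 = 201
i=6,p=6: c = 201+12 = 213
i=6,p=7: c = 213+13 = 226
i=6,p=8: c = 226+14 = 240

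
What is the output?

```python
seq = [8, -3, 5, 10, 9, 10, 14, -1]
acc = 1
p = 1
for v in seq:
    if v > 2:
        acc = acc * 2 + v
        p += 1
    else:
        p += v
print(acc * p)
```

v=8: >2, acc = 1*2+8 = 10; p=2
v=-3: not >2; p=-1
v=5: >2, acc = 10*2+5 = 25; p=0
v=10: >2, acc = 25*2+10 = 60; p=1
v=9: >2, acc = 60*2+9 = 129; p=2
v=10: >2, acc = 129*2+10 = 268; p=3
v=14: >2, acc = 268*2+14 = 550; p=4
v=-1: not >2; p=3
acc*p = 550*3 = 1650

1650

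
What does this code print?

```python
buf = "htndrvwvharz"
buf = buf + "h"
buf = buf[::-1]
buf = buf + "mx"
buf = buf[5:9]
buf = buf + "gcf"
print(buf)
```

vwvrgcf

+ 'h' → 'htndrvwvharzh'
reverse → 'hzrahvwvrdnth'
+ 'mx' → 'hzrahvwvrdnthmx'
slice [5:9] → 'vwvr'
+ 'gcf' → 'vwvrgcf'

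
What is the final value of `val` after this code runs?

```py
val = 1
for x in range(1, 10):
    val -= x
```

x=1: val = 1-1 = 0
x=2: val = 0-2 = -2
x=3: val = (-2)-3 = -5
x=4: val = (-5)-4 = -9
x=5: val = (-9)-5 = -14
x=6: val = (-14)-6 = -20
x=7: val = (-20)-7 = -27
x=8: val = (-27)-8 = -35
x=9: val = (-35)-9 = -44

-44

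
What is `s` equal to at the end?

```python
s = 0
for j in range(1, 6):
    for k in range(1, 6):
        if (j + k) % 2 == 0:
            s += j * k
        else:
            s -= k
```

j=1,k=1: even sum, s = 0+1 = 1
j=1,k=2: odd sum, s = 1-2 = -1
j=1,k=3: even sum, s = (-1)+3 = 2
j=1,k=4: odd sum, s = 2-4 = -2
j=1,k=5: even sum, s = (-2)+5 = 3
j=2,k=1: odd sum, s = 3-1 = 2
j=2,k=2: even sum, s = 2+4 = 6
j=2,k=3: odd sum, s = 6-3 = 3
j=2,k=4: even sum, s = 3+8 = 11
j=2,k=5: odd sum, s = 11-5 = 6
j=3,k=1: even sum, s = 6+3 = 9
j=3,k=2: odd sum, s = 9-2 = 7
j=3,k=3: even sum, s = 7+9 = 16
j=3,k=4: odd sum, s = 16-4 = 12
j=3,k=5: even sum, s = 12+15 = 27
j=4,k=1: odd sum, s = 27-1 = 26
j=4,k=2: even sum, s = 26+8 = 34
j=4,k=3: odd sum, s = 34-3 = 31
j=4,k=4: even sum, s = 31+16 = 47
j=4,k=5: odd sum, s = 47-5 = 42
j=5,k=1: even sum, s = 42+5 = 47
j=5,k=2: odd sum, s = 47-2 = 45
j=5,k=3: even sum, s = 45+15 = 60
j=5,k=4: odd sum, s = 60-4 = 56
j=5,k=5: even sum, s = 56+25 = 81

81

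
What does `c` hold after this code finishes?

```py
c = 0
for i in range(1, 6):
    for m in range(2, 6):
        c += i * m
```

210

i=1,m=2: c = 0+2 = 2
i=1,m=3: c = 2+3 = 5
i=1,m=4: c = 5+4 = 9
i=1,m=5: c = 9+5 = 14
i=2,m=2: c = 14+4 = 18
i=2,m=3: c = 18+6 = 24
i=2,m=4: c = 24+8 = 32
i=2,m=5: c = 32+10 = 42
i=3,m=2: c = 42+6 = 48
i=3,m=3: c = 48+9 = 57
i=3,m=4: c = 57+12 = 69
i=3,m=5: c = 69+15 = 84
i=4,m=2: c = 84+8 = 92
i=4,m=3: c = 92+12 = 104
i=4,m=4: c = 104+16 = 120
i=4,m=5: c = 120+20 = 140
i=5,m=2: c = 140+10 = 150
i=5,m=3: c = 150+15 = 165
i=5,m=4: c = 165+20 = 185
i=5,m=5: c = 185+25 = 210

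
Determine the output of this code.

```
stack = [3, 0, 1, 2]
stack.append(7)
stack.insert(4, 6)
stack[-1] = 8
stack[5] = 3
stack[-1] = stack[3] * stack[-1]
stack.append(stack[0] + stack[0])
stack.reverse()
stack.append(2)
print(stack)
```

[6, 6, 6, 2, 1, 0, 3, 2]

append 7 → [3, 0, 1, 2, 7]
insert 6 at 4 → [3, 0, 1, 2, 6, 7]
stack[-1] = 8 → [3, 0, 1, 2, 6, 8]
stack[5] = 3 → [3, 0, 1, 2, 6, 3]
stack[-1] = stack[3]*stack[-1] = 2*3 = 6 → [3, 0, 1, 2, 6, 6]
append stack[0]+stack[0] = 3+3 = 6 → [3, 0, 1, 2, 6, 6, 6]
reverse → [6, 6, 6, 2, 1, 0, 3]
append 2 → [6, 6, 6, 2, 1, 0, 3, 2]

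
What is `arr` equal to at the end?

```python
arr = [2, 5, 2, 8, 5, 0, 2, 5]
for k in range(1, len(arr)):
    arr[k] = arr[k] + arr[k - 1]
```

k=1: arr[1] = 5+2 = 7 → [2, 7, 2, 8, 5, 0, 2, 5]
k=2: arr[2] = 2+7 = 9 → [2, 7, 9, 8, 5, 0, 2, 5]
k=3: arr[3] = 8+9 = 17 → [2, 7, 9, 17, 5, 0, 2, 5]
k=4: arr[4] = 5+17 = 22 → [2, 7, 9, 17, 22, 0, 2, 5]
k=5: arr[5] = 0+22 = 22 → [2, 7, 9, 17, 22, 22, 2, 5]
k=6: arr[6] = 2+22 = 24 → [2, 7, 9, 17, 22, 22, 24, 5]
k=7: arr[7] = 5+24 = 29 → [2, 7, 9, 17, 22, 22, 24, 29]

[2, 7, 9, 17, 22, 22, 24, 29]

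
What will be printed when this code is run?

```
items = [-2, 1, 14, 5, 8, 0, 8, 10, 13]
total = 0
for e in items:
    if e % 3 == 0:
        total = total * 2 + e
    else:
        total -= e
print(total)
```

-83

e=-2: not %3==0, total = 0-(-2) = 2
e=1: not %3==0, total = 2-1 = 1
e=14: not %3==0, total = 1-14 = -13
e=5: not %3==0, total = (-13)-5 = -18
e=8: not %3==0, total = (-18)-8 = -26
e=0: %3==0, total = (-26)*2+0 = -52
e=8: not %3==0, total = (-52)-8 = -60
e=10: not %3==0, total = (-60)-10 = -70
e=13: not %3==0, total = (-70)-13 = -83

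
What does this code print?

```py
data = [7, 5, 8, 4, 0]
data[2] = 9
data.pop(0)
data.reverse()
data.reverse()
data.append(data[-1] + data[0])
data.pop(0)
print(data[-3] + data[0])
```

13

data[2] = 9 → [7, 5, 9, 4, 0]
pop(0) removes 7 → [5, 9, 4, 0]
reverse → [0, 4, 9, 5]
reverse → [5, 9, 4, 0]
append data[-1]+data[0] = 0+5 = 5 → [5, 9, 4, 0, 5]
pop(0) removes 5 → [9, 4, 0, 5]
data[-3]+data[0] = 4+9 = 13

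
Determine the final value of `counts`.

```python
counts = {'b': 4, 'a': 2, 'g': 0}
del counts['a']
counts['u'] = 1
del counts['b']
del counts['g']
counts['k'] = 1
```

{'u': 1, 'k': 1}

del 'a' → {'b': 4, 'g': 0}
counts['u'] = 1 → {'b': 4, 'g': 0, 'u': 1}
del 'b' → {'g': 0, 'u': 1}
del 'g' → {'u': 1}
counts['k'] = 1 → {'u': 1, 'k': 1}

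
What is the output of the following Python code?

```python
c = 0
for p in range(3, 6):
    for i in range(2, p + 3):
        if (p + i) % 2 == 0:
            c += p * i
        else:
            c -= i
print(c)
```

121

p=3,i=2: odd sum, c = 0-2 = -2
p=3,i=3: even sum, c = (-2)+9 = 7
p=3,i=4: odd sum, c = 7-4 = 3
p=3,i=5: even sum, c = 3+15 = 18
p=4,i=2: even sum, c = 18+8 = 26
p=4,i=3: odd sum, c = 26-3 = 23
p=4,i=4: even sum, c = 23+16 = 39
p=4,i=5: odd sum, c = 39-5 = 34
p=4,i=6: even sum, c = 34+24 = 58
p=5,i=2: odd sum, c = 58-2 = 56
p=5,i=3: even sum, c = 56+15 = 71
p=5,i=4: odd sum, c = 71-4 = 67
p=5,i=5: even sum, c = 67+25 = 92
p=5,i=6: odd sum, c = 92-6 = 86
p=5,i=7: even sum, c = 86+35 = 121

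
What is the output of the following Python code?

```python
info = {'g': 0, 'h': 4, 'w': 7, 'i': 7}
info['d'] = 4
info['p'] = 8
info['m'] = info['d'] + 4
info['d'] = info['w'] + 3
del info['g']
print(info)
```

info['d'] = 4 → {'g': 0, 'h': 4, 'w': 7, 'i': 7, 'd': 4}
info['p'] = 8 → {'g': 0, 'h': 4, 'w': 7, 'i': 7, 'd': 4, 'p': 8}
info['m'] = info['d']+4 = 8 → {'g': 0, 'h': 4, 'w': 7, 'i': 7, 'd': 4, 'p': 8, 'm': 8}
info['d'] = info['w']+3 = 10 → {'g': 0, 'h': 4, 'w': 7, 'i': 7, 'd': 10, 'p': 8, 'm': 8}
del 'g' → {'h': 4, 'w': 7, 'i': 7, 'd': 10, 'p': 8, 'm': 8}

{'h': 4, 'w': 7, 'i': 7, 'd': 10, 'p': 8, 'm': 8}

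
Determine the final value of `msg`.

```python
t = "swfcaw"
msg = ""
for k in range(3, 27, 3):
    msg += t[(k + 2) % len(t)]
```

k=3: add t[5]='w' → 'w'
k=6: add t[2]='f' → 'wf'
k=9: add t[5]='w' → 'wfw'
k=12: add t[2]='f' → 'wfwf'
k=15: add t[5]='w' → 'wfwfw'
k=18: add t[2]='f' → 'wfwfwf'
k=21: add t[5]='w' → 'wfwfwfw'
k=24: add t[2]='f' → 'wfwfwfwf'

'wfwfwfwf'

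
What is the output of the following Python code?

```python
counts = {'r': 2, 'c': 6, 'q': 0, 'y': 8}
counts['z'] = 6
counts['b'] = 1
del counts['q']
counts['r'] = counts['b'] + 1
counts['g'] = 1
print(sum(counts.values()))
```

counts['z'] = 6 → {'r': 2, 'c': 6, 'q': 0, 'y': 8, 'z': 6}
counts['b'] = 1 → {'r': 2, 'c': 6, 'q': 0, 'y': 8, 'z': 6, 'b': 1}
del 'q' → {'r': 2, 'c': 6, 'y': 8, 'z': 6, 'b': 1}
counts['r'] = counts['b']+1 = 2 → {'r': 2, 'c': 6, 'y': 8, 'z': 6, 'b': 1}
counts['g'] = 1 → {'r': 2, 'c': 6, 'y': 8, 'z': 6, 'b': 1, 'g': 1}
sum of values = 24

24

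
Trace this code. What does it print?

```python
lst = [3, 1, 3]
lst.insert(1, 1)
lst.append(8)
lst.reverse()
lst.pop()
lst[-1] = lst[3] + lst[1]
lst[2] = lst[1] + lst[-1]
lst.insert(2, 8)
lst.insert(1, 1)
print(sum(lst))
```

31

insert 1 at 1 → [3, 1, 1, 3]
append 8 → [3, 1, 1, 3, 8]
reverse → [8, 3, 1, 1, 3]
pop() removes 3 → [8, 3, 1, 1]
lst[-1] = lst[3]+lst[1] = 1+3 = 4 → [8, 3, 1, 4]
lst[2] = lst[1]+lst[-1] = 3+4 = 7 → [8, 3, 7, 4]
insert 8 at 2 → [8, 3, 8, 7, 4]
insert 1 at 1 → [8, 1, 3, 8, 7, 4]
sum = 31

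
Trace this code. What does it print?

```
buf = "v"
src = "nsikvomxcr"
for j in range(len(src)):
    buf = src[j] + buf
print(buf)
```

j=0: prepend 'n' → 'nv'
j=1: prepend 's' → 'snv'
j=2: prepend 'i' → 'isnv'
j=3: prepend 'k' → 'kisnv'
j=4: prepend 'v' → 'vkisnv'
j=5: prepend 'o' → 'ovkisnv'
j=6: prepend 'm' → 'movkisnv'
j=7: prepend 'x' → 'xmovkisnv'
j=8: prepend 'c' → 'cxmovkisnv'
j=9: prepend 'r' → 'rcxmovkisnv'

rcxmovkisnv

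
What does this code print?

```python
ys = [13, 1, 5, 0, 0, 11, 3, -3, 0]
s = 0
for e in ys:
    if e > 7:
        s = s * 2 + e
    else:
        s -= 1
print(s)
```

26

e=13: >7, s = 0*2+13 = 13
e=1: not >7, s = 13-1 = 12
e=5: not >7, s = 12-1 = 11
e=0: not >7, s = 11-1 = 10
e=0: not >7, s = 10-1 = 9
e=11: >7, s = 9*2+11 = 29
e=3: not >7, s = 29-1 = 28
e=-3: not >7, s = 28-1 = 27
e=0: not >7, s = 27-1 = 26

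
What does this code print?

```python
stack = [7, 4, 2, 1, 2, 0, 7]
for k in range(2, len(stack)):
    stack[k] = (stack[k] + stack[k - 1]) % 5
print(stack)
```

k=2: stack[2] = (2+4)%5 = 1 → [7, 4, 1, 1, 2, 0, 7]
k=3: stack[3] = (1+1)%5 = 2 → [7, 4, 1, 2, 2, 0, 7]
k=4: stack[4] = (2+2)%5 = 4 → [7, 4, 1, 2, 4, 0, 7]
k=5: stack[5] = (0+4)%5 = 4 → [7, 4, 1, 2, 4, 4, 7]
k=6: stack[6] = (7+4)%5 = 1 → [7, 4, 1, 2, 4, 4, 1]

[7, 4, 1, 2, 4, 4, 1]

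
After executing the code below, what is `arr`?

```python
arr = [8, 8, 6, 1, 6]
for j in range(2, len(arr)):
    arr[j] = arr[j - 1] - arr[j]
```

[8, 8, 2, 1, -5]

j=2: arr[2] = 8-6 = 2 → [8, 8, 2, 1, 6]
j=3: arr[3] = 2-1 = 1 → [8, 8, 2, 1, 6]
j=4: arr[4] = 1-6 = -5 → [8, 8, 2, 1, -5]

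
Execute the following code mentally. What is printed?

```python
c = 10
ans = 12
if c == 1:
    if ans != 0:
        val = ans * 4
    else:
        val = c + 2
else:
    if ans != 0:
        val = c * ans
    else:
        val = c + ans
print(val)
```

120

c=10, ans=12
c == 1 is False; ans != 0 is True
→ val = c * ans = 120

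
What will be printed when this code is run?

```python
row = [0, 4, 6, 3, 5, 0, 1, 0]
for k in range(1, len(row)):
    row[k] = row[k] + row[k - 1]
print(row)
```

[0, 4, 10, 13, 18, 18, 19, 19]

k=1: row[1] = 4+0 = 4 → [0, 4, 6, 3, 5, 0, 1, 0]
k=2: row[2] = 6+4 = 10 → [0, 4, 10, 3, 5, 0, 1, 0]
k=3: row[3] = 3+10 = 13 → [0, 4, 10, 13, 5, 0, 1, 0]
k=4: row[4] = 5+13 = 18 → [0, 4, 10, 13, 18, 0, 1, 0]
k=5: row[5] = 0+18 = 18 → [0, 4, 10, 13, 18, 18, 1, 0]
k=6: row[6] = 1+18 = 19 → [0, 4, 10, 13, 18, 18, 19, 0]
k=7: row[7] = 0+19 = 19 → [0, 4, 10, 13, 18, 18, 19, 19]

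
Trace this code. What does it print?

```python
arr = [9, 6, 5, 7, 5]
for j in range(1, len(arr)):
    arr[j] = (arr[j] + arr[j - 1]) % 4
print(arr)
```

[9, 3, 0, 3, 0]

j=1: arr[1] = (6+9)%4 = 3 → [9, 3, 5, 7, 5]
j=2: arr[2] = (5+3)%4 = 0 → [9, 3, 0, 7, 5]
j=3: arr[3] = (7+0)%4 = 3 → [9, 3, 0, 3, 5]
j=4: arr[4] = (5+3)%4 = 0 → [9, 3, 0, 3, 0]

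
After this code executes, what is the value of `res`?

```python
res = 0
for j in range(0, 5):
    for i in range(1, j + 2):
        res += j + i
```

j=0,i=1: res = 0+1 = 1
j=1,i=1: res = 1+2 = 3
j=1,i=2: res = 3+3 = 6
j=2,i=1: res = 6+3 = 9
j=2,i=2: res = 9+4 = 13
j=2,i=3: res = 13+5 = 18
j=3,i=1: res = 18+4 = 22
j=3,i=2: res = 22+5 = 27
j=3,i=3: res = 27+6 = 33
j=3,i=4: res = 33+7 = 40
j=4,i=1: res = 40+5 = 45
j=4,i=2: res = 45+6 = 51
j=4,i=3: res = 51+7 = 58
j=4,i=4: res = 58+8 = 66
j=4,i=5: res = 66+9 = 75

75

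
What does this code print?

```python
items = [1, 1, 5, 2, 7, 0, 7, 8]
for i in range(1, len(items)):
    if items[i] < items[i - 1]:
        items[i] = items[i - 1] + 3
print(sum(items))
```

77

i=1: 1>=1, unchanged → [1, 1, 5, 2, 7, 0, 7, 8]
i=2: 5>=1, unchanged → [1, 1, 5, 2, 7, 0, 7, 8]
i=3: 2<5, items[3] = 5+3 = 8 → [1, 1, 5, 8, 7, 0, 7, 8]
i=4: 7<8, items[4] = 8+3 = 11 → [1, 1, 5, 8, 11, 0, 7, 8]
i=5: 0<11, items[5] = 11+3 = 14 → [1, 1, 5, 8, 11, 14, 7, 8]
i=6: 7<14, items[6] = 14+3 = 17 → [1, 1, 5, 8, 11, 14, 17, 8]
i=7: 8<17, items[7] = 17+3 = 20 → [1, 1, 5, 8, 11, 14, 17, 20]
sum = 77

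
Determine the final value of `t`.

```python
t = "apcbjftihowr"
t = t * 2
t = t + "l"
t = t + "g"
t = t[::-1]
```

repeat ×2 → 'apcbjftihowrapcbjftihowr'
+ 'l' → 'apcbjftihowrapcbjftihowrl'
+ 'g' → 'apcbjftihowrapcbjftihowrlg'
reverse → 'glrwohitfjbcparwohitfjbcpa'

'glrwohitfjbcparwohitfjbcpa'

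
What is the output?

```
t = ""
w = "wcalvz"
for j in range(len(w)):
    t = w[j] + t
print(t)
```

zvlacw

j=0: prepend 'w' → 'w'
j=1: prepend 'c' → 'cw'
j=2: prepend 'a' → 'acw'
j=3: prepend 'l' → 'lacw'
j=4: prepend 'v' → 'vlacw'
j=5: prepend 'z' → 'zvlacw'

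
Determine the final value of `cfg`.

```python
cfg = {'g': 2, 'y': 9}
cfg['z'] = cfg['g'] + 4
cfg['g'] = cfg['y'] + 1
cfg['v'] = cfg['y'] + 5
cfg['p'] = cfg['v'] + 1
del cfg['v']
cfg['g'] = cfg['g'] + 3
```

cfg['z'] = cfg['g']+4 = 6 → {'g': 2, 'y': 9, 'z': 6}
cfg['g'] = cfg['y']+1 = 10 → {'g': 10, 'y': 9, 'z': 6}
cfg['v'] = cfg['y']+5 = 14 → {'g': 10, 'y': 9, 'z': 6, 'v': 14}
cfg['p'] = cfg['v']+1 = 15 → {'g': 10, 'y': 9, 'z': 6, 'v': 14, 'p': 15}
del 'v' → {'g': 10, 'y': 9, 'z': 6, 'p': 15}
cfg['g'] = cfg['g']+3 = 13 → {'g': 13, 'y': 9, 'z': 6, 'p': 15}

{'g': 13, 'y': 9, 'z': 6, 'p': 15}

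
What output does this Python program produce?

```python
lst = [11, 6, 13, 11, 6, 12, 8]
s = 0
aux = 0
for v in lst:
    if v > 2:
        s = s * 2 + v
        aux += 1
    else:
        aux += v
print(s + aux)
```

1255

v=11: >2, s = 0*2+11 = 11; aux=1
v=6: >2, s = 11*2+6 = 28; aux=2
v=13: >2, s = 28*2+13 = 69; aux=3
v=11: >2, s = 69*2+11 = 149; aux=4
v=6: >2, s = 149*2+6 = 304; aux=5
v=12: >2, s = 304*2+12 = 620; aux=6
v=8: >2, s = 620*2+8 = 1248; aux=7
s+aux = 1248+7 = 1255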